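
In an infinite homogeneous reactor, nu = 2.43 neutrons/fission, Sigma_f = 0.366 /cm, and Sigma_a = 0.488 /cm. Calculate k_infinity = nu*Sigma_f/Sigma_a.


k_inf = nu * Sigma_f / Sigma_a
k_inf = 2.43 * 0.366 / 0.488
k_inf = 1.8225

1.8225


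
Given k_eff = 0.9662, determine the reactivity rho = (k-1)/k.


rho = (k_eff - 1) / k_eff
rho = (0.9662 - 1) / 0.9662
rho = -0.034982

-0.034982


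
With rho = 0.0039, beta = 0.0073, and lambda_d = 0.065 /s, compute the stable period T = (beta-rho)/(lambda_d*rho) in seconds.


T = (beta - rho) / (lambda_d * rho)
T = (0.0073 - 0.0039) / (0.065 * 0.0039)
T = 13.412 s

13.412


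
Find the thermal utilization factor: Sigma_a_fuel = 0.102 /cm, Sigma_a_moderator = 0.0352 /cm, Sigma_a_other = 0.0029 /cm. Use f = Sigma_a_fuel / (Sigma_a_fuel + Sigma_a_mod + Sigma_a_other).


f = Sigma_a_fuel / (Sigma_a_fuel + Sigma_a_mod + Sigma_a_other)
f = 0.102 / (0.102 + 0.0352 + 0.0029)
f = 0.72805

0.72805


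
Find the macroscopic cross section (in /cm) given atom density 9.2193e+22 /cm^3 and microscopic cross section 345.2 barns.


Sigma = N * sigma_barns * 1e-24
Sigma = 9.2193e+22 * 345.2 * 1e-24
Sigma = 31.825 /cm

31.825


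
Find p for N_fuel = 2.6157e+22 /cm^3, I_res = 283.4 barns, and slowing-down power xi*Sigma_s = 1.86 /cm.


p = exp(-N * I * 1e-24 / (xi*Sigma_s))
p = exp(-2.6157e+22 * 283.4 * 1e-24 / 1.86)
p = 0.018585

0.018585


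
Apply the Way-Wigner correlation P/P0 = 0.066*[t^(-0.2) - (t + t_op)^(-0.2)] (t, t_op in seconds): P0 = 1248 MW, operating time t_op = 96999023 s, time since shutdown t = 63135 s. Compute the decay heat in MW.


P/P0 = 0.066 * [t^(-0.2) - (t + t_op)^(-0.2)]
P/P0 = 0.066 * [63135^(-0.2) - (63135 + 96999023)^(-0.2)]
P/P0 = 0.066 * [0.1096342 - 0.02526911] = 0.005568096
P = 1248 * 0.005568096 = 6.9490 MW

6.9490


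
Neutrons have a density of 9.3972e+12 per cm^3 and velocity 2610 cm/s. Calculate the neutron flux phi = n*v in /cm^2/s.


phi = n * v
phi = 9.3972e+12 * 2610
phi = 2.4527e+16 /cm^2/s

2.4527e+16


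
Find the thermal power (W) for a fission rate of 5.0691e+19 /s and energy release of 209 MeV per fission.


P = fission_rate * E_MeV * 1.602e-13
P = 5.0691e+19 * 209 * 1.602e-13
P = 1.6972e+09 W

1.6972e+09


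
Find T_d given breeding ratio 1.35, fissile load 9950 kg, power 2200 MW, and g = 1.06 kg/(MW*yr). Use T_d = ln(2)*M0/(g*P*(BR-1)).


Breeding gain G = BR - 1 = 1.35 - 1 = 0.35
Fissile production rate = g * P * G = 1.06 * 2200 * 0.35 = 816.2 kg/yr
T_d = ln(2) * M0 / (g * P * G)
T_d = ln(2) * 9950 / 816.2 = 8.4499 yr

8.4499


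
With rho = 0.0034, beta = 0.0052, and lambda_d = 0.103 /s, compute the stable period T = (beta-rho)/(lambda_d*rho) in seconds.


T = (beta - rho) / (lambda_d * rho)
T = (0.0052 - 0.0034) / (0.103 * 0.0034)
T = 5.1399 s

5.1399


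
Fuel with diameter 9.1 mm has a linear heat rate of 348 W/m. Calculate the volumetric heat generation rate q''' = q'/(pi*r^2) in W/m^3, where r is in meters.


r = D / 2 / 1000 = 9.1 / 2 / 1000 = 0.00455 m
q''' = q' / (pi * r^2)
q''' = 348 / (pi * 0.00455^2)
q''' = 5.3507e+06 W/m^3

5.3507e+06


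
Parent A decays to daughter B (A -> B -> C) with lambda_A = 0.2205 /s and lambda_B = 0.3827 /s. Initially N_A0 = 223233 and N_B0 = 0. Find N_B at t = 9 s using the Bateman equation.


N_B(t) = lambda_A * N_A0 / (lambda_B - lambda_A) * [exp(-lambda_A*t) - exp(-lambda_B*t)]
exp(-0.2205*9) = 0.1374493; exp(-0.3827*9) = 0.03192710
N_B = 0.2205 * 223233 / (0.3827 - 0.2205) * (0.1374493 - 0.03192710)
N_B = 32023

32023


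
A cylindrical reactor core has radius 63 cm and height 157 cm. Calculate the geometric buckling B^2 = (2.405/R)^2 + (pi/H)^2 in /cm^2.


B^2 = (2.405/R)^2 + (pi/H)^2
B^2 = (2.405/63)^2 + (pi/157)^2
B^2 = 0.0018577 /cm^2

0.0018577


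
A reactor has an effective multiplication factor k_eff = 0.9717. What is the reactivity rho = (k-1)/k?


rho = (k_eff - 1) / k_eff
rho = (0.9717 - 1) / 0.9717
rho = -0.029124

-0.029124


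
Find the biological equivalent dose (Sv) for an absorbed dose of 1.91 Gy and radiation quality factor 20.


H = D * Q
H = 1.91 * 20
H = 38.200 Sv

38.200


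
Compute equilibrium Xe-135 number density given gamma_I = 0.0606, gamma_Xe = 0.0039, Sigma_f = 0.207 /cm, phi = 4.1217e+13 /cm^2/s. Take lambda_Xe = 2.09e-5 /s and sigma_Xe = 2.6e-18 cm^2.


Xe_eq = (gamma_I + gamma_Xe) * Sigma_f * phi / (lambda_Xe + sigma_Xe * phi)
Numerator = (0.0606 + 0.0039) * 0.207 * 4.1217e+13 = 5.503088e+11
Denominator = 2.09e-5 + 2.6e-18 * 4.1217e+13 = 1.280642e-04
Xe_eq = 5.503088e+11 / 1.280642e-04 = 4.2971e+15 /cm^3

4.2971e+15


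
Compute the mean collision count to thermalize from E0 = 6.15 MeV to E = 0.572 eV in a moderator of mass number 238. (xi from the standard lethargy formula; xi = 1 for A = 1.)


xi = 1 + (A-1)^2/(2A)*ln((A-1)/(A+1)) = 0.008379872 (for A = 238)
n = ln(E0/E) / xi
n = ln(6.15e6 / 0.572) / 0.008379872
n = ln(1.075175e+07) / 0.008379872 = 1932.1

1932.1


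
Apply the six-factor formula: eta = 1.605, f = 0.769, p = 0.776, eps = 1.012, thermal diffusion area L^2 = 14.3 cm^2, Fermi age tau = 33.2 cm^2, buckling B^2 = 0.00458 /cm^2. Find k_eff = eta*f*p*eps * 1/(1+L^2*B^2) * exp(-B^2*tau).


k_inf = eta*f*p*eps = 1.605*0.769*0.776*1.012 = 0.9692674
P_TNL = 1/(1 + L^2*B^2) = 1/(1 + 14.3*0.00458) = 0.9385318
P_FNL = exp(-B^2*tau) = exp(-0.00458*33.2) = 0.8589402
k_eff = k_inf * P_TNL * P_FNL = 0.9692674 * 0.9385318 * 0.8589402
k_eff = 0.78137

0.78137


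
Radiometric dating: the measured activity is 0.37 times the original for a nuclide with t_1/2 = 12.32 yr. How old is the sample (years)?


lambda = ln(2) / t_half = ln(2) / 12.32 = 0.05626195 /yr
t = -ln(A/A0) / lambda
t = -ln(0.37) / 0.05626195
t = 17.672 yr

17.672


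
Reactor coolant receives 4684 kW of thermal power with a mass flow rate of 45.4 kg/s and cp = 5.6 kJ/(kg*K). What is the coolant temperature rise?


dT = Q / (m_dot * cp)
dT = 4684 / (45.4 * 5.6)
dT = 18.424 C

18.424


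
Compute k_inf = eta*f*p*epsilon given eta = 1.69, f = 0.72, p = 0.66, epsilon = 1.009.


k_inf = eta * f * p * epsilon
k_inf = 1.69 * 0.72 * 0.66 * 1.009
k_inf = 0.81032

0.81032


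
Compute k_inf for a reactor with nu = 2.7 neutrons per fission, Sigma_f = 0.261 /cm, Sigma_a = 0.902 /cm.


k_inf = nu * Sigma_f / Sigma_a
k_inf = 2.7 * 0.261 / 0.902
k_inf = 0.78126

0.78126


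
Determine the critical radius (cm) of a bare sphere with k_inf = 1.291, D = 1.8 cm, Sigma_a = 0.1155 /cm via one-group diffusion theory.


L^2 = D / Sigma_a = 1.8 / 0.1155 = 15.58442 cm^2
B_m^2 = (k_inf - 1) / L^2 = (1.291 - 1) / 15.58442 = 0.01867249 /cm^2
For a bare sphere: B_g = pi/R, so R_c = pi / sqrt(B_m^2)
R_c = pi / sqrt(0.01867249) = 22.991 cm

22.991


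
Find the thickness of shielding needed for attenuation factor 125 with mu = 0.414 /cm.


x = ln(factor) / mu
x = ln(125) / 0.414
x = 11.663 cm

11.663


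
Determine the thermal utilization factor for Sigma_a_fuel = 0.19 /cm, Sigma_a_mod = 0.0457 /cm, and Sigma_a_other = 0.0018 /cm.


f = Sigma_a_fuel / (Sigma_a_fuel + Sigma_a_mod + Sigma_a_other)
f = 0.19 / (0.19 + 0.0457 + 0.0018)
f = 0.80000

0.80000


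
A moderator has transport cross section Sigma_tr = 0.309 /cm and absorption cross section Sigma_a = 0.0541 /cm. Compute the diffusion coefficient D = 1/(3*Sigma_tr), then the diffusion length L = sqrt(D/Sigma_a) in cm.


D = 1 / (3 * Sigma_tr) = 1 / (3 * 0.309) = 1.078749 cm
L = sqrt(D / Sigma_a)
L = sqrt(1.078749 / 0.0541)
L = 4.4654 cm

4.4654


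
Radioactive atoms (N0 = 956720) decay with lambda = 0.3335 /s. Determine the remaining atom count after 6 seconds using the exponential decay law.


N = N0 * exp(-lambda * t)
N = 956720 * exp(-0.3335 * 6)
N = 129349

129349


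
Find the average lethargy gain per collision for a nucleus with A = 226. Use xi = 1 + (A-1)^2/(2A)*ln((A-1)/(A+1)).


xi = 1 + (A-1)^2/(2A) * ln((A-1)/(A+1))
xi = 1 + (226-1)^2/(2*226) * ln((226-1)/(226 +1))
xi = 0.0088235

0.0088235


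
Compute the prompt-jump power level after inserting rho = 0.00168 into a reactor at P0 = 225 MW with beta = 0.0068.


P1/P0 = beta / (beta - rho)
P1/P0 = 0.0068 / (0.0068 - 0.00168) = 1.328125
P1 = 225 * 1.328125 = 298.83 MW

298.83


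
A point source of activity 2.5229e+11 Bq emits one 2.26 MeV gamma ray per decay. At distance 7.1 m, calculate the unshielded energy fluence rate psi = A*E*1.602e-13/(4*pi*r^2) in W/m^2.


psi = A * E * 1.602e-13 / (4*pi*r^2)
psi = 2.5229e+11 * 2.26 * 1.602e-13 / (4*pi*7.1^2)
psi = 1.4419e-04 W/m^2

1.4419e-04


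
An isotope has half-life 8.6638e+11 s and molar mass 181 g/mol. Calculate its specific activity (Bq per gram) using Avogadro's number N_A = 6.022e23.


lambda = ln(2) / t_half = ln(2) / 8.6638e+11 = 8.000498e-13 /s
SA = lambda * N_A / M
SA = 8.000498e-13 * 6.022e23 / 181
SA = 2.6618e+09 Bq/g

2.6618e+09


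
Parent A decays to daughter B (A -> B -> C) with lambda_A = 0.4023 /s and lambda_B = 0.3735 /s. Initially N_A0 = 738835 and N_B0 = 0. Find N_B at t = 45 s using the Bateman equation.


N_B(t) = lambda_A * N_A0 / (lambda_B - lambda_A) * [exp(-lambda_A*t) - exp(-lambda_B*t)]
exp(-0.4023*45) = 1.373251e-08; exp(-0.3735*45) = 5.018749e-08
N_B = 0.4023 * 738835 / (0.3735 - 0.4023) * (1.373251e-08 - 5.018749e-08)
N_B = 0.37624

0.37624


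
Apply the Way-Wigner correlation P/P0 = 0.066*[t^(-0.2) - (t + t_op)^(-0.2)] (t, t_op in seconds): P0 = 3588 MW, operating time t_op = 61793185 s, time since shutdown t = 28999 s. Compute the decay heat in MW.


P/P0 = 0.066 * [t^(-0.2) - (t + t_op)^(-0.2)]
P/P0 = 0.066 * [28999^(-0.2) - (28999 + 61793185)^(-0.2)]
P/P0 = 0.066 * [0.1280924 - 0.02765484] = 0.006628879
P = 3588 * 0.006628879 = 23.784 MW

23.784


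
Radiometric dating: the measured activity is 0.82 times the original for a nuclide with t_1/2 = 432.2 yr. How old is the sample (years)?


lambda = ln(2) / t_half = ln(2) / 432.2 = 0.001603765 /yr
t = -ln(A/A0) / lambda
t = -ln(0.82) / 0.001603765
t = 123.74 yr

123.74


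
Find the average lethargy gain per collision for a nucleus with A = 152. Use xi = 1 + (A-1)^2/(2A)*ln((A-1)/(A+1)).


xi = 1 + (A-1)^2/(2A) * ln((A-1)/(A+1))
xi = 1 + (152-1)^2/(2*152) * ln((152-1)/(152 +1))
xi = 0.013100

0.013100


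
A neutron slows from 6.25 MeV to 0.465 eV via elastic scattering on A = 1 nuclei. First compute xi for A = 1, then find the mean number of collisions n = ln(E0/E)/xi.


xi = 1 + (A-1)^2/(2A)*ln((A-1)/(A+1)) = 1 (for A = 1)
n = ln(E0/E) / xi
n = ln(6.25e6 / 0.465) / 1
n = ln(1.344086e+07) / 1 = 16.414

16.414


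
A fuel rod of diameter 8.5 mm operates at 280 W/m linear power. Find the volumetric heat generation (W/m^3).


r = D / 2 / 1000 = 8.5 / 2 / 1000 = 0.00425 m
q''' = q' / (pi * r^2)
q''' = 280 / (pi * 0.00425^2)
q''' = 4.9344e+06 W/m^3

4.9344e+06


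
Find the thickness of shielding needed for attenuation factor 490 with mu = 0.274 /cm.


x = ln(factor) / mu
x = ln(490) / 0.274
x = 22.607 cm

22.607


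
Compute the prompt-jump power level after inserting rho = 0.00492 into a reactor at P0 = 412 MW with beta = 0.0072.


P1/P0 = beta / (beta - rho)
P1/P0 = 0.0072 / (0.0072 - 0.00492) = 3.157895
P1 = 412 * 3.157895 = 1301.1 MW

1301.1


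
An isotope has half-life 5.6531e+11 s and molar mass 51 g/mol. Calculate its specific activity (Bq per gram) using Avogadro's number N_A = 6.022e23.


lambda = ln(2) / t_half = ln(2) / 5.6531e+11 = 1.226136e-12 /s
SA = lambda * N_A / M
SA = 1.226136e-12 * 6.022e23 / 51
SA = 1.4478e+10 Bq/g

1.4478e+10


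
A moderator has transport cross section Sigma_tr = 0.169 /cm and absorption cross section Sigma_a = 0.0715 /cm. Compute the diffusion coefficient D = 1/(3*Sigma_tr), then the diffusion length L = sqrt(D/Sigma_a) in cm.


D = 1 / (3 * Sigma_tr) = 1 / (3 * 0.169) = 1.972387 cm
L = sqrt(D / Sigma_a)
L = sqrt(1.972387 / 0.0715)
L = 5.2522 cm

5.2522


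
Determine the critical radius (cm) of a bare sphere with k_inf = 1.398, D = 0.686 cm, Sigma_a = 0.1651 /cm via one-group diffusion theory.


L^2 = D / Sigma_a = 0.686 / 0.1651 = 4.155058 cm^2
B_m^2 = (k_inf - 1) / L^2 = (1.398 - 1) / 4.155058 = 0.09578687 /cm^2
For a bare sphere: B_g = pi/R, so R_c = pi / sqrt(B_m^2)
R_c = pi / sqrt(0.09578687) = 10.151 cm

10.151


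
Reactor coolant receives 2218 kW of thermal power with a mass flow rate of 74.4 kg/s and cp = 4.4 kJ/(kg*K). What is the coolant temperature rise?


dT = Q / (m_dot * cp)
dT = 2218 / (74.4 * 4.4)
dT = 6.7754 C

6.7754


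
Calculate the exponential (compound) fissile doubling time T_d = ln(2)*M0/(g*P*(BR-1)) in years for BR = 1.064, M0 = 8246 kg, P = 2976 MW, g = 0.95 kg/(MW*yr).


Breeding gain G = BR - 1 = 1.064 - 1 = 0.064
Fissile production rate = g * P * G = 0.95 * 2976 * 0.064 = 180.9408 kg/yr
T_d = ln(2) * M0 / (g * P * G)
T_d = ln(2) * 8246 / 180.9408 = 31.589 yr

31.589


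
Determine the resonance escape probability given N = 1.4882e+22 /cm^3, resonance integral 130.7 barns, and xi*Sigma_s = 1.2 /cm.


p = exp(-N * I * 1e-24 / (xi*Sigma_s))
p = exp(-1.4882e+22 * 130.7 * 1e-24 / 1.2)
p = 0.19772

0.19772


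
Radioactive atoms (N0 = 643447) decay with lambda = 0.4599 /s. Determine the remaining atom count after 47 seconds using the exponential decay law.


N = N0 * exp(-lambda * t)
N = 643447 * exp(-0.4599 * 47)
N = 2.6370e-04

2.6370e-04


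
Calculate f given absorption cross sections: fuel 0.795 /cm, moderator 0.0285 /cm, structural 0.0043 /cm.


f = Sigma_a_fuel / (Sigma_a_fuel + Sigma_a_mod + Sigma_a_other)
f = 0.795 / (0.795 + 0.0285 + 0.0043)
f = 0.96038

0.96038


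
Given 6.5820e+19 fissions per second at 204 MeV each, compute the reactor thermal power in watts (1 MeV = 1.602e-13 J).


P = fission_rate * E_MeV * 1.602e-13
P = 6.5820e+19 * 204 * 1.602e-13
P = 2.1511e+09 W

2.1511e+09


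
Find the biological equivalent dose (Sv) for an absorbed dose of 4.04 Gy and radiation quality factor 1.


H = D * Q
H = 4.04 * 1
H = 4.0400 Sv

4.0400


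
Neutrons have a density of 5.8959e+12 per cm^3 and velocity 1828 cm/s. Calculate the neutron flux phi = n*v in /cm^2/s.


phi = n * v
phi = 5.8959e+12 * 1828
phi = 1.0778e+16 /cm^2/s

1.0778e+16


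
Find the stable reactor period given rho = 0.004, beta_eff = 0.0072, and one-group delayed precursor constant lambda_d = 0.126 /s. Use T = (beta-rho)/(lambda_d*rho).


T = (beta - rho) / (lambda_d * rho)
T = (0.0072 - 0.004) / (0.126 * 0.004)
T = 6.3492 s

6.3492


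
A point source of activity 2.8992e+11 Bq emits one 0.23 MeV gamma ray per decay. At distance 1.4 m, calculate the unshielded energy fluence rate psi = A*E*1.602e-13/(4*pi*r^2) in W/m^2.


psi = A * E * 1.602e-13 / (4*pi*r^2)
psi = 2.8992e+11 * 0.23 * 1.602e-13 / (4*pi*1.4^2)
psi = 4.3371e-04 W/m^2

4.3371e-04


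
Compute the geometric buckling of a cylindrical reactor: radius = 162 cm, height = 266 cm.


B^2 = (2.405/R)^2 + (pi/H)^2
B^2 = (2.405/162)^2 + (pi/266)^2
B^2 = 3.5988e-04 /cm^2

3.5988e-04


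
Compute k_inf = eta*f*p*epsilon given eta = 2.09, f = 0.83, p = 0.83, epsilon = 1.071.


k_inf = eta * f * p * epsilon
k_inf = 2.09 * 0.83 * 0.83 * 1.071
k_inf = 1.5420

1.5420


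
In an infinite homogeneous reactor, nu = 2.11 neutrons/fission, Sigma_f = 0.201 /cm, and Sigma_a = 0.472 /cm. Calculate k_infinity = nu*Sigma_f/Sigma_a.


k_inf = nu * Sigma_f / Sigma_a
k_inf = 2.11 * 0.201 / 0.472
k_inf = 0.89854

0.89854


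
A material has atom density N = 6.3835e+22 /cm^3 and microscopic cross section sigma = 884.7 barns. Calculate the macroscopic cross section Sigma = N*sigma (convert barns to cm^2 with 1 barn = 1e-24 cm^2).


Sigma = N * sigma_barns * 1e-24
Sigma = 6.3835e+22 * 884.7 * 1e-24
Sigma = 56.475 /cm

56.475


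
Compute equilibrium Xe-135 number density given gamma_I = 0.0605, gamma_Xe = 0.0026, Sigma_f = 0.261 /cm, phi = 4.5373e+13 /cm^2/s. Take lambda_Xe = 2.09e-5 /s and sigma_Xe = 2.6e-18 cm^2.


Xe_eq = (gamma_I + gamma_Xe) * Sigma_f * phi / (lambda_Xe + sigma_Xe * phi)
Numerator = (0.0605 + 0.0026) * 0.261 * 4.5373e+13 = 7.472525e+11
Denominator = 2.09e-5 + 2.6e-18 * 4.5373e+13 = 1.388698e-04
Xe_eq = 7.472525e+11 / 1.388698e-04 = 5.3810e+15 /cm^3

5.3810e+15


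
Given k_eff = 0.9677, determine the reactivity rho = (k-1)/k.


rho = (k_eff - 1) / k_eff
rho = (0.9677 - 1) / 0.9677
rho = -0.033378

-0.033378


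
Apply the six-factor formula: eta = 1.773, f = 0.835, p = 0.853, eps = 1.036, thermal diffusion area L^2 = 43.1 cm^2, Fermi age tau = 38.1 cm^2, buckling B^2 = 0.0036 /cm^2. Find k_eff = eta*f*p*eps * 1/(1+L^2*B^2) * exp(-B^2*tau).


k_inf = eta*f*p*eps = 1.773*0.835*0.853*1.036 = 1.308290
P_TNL = 1/(1 + L^2*B^2) = 1/(1 + 43.1*0.0036) = 0.8656809
P_FNL = exp(-B^2*tau) = exp(-0.0036*38.1) = 0.8718307
k_eff = k_inf * P_TNL * P_FNL = 1.308290 * 0.8656809 * 0.8718307
k_eff = 0.98740

0.98740


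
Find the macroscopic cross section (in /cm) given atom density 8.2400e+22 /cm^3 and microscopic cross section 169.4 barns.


Sigma = N * sigma_barns * 1e-24
Sigma = 8.2400e+22 * 169.4 * 1e-24
Sigma = 13.959 /cm

13.959


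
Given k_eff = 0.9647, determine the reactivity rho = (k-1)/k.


rho = (k_eff - 1) / k_eff
rho = (0.9647 - 1) / 0.9647
rho = -0.036592

-0.036592


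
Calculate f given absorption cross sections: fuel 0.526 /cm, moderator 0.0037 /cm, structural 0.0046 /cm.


f = Sigma_a_fuel / (Sigma_a_fuel + Sigma_a_mod + Sigma_a_other)
f = 0.526 / (0.526 + 0.0037 + 0.0046)
f = 0.98447

0.98447


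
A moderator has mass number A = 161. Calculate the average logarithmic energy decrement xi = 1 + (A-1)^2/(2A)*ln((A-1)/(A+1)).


xi = 1 + (A-1)^2/(2A) * ln((A-1)/(A+1))
xi = 1 + (161-1)^2/(2*161) * ln((161-1)/(161 +1))
xi = 0.012371

0.012371


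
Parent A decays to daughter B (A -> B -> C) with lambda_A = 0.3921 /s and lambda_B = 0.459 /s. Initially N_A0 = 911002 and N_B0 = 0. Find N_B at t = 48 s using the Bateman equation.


N_B(t) = lambda_A * N_A0 / (lambda_B - lambda_A) * [exp(-lambda_A*t) - exp(-lambda_B*t)]
exp(-0.3921*48) = 6.702401e-09; exp(-0.459*48) = 2.701618e-10
N_B = 0.3921 * 911002 / (0.459 - 0.3921) * (6.702401e-09 - 2.701618e-10)
N_B = 0.034344

0.034344


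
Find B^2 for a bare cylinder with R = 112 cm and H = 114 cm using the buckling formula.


B^2 = (2.405/R)^2 + (pi/H)^2
B^2 = (2.405/112)^2 + (pi/114)^2
B^2 = 0.0012205 /cm^2

0.0012205


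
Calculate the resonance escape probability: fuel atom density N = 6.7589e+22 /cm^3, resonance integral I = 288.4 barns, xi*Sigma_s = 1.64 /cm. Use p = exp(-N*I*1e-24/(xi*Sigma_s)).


p = exp(-N * I * 1e-24 / (xi*Sigma_s))
p = exp(-6.7589e+22 * 288.4 * 1e-24 / 1.64)
p = 6.8877e-06

6.8877e-06


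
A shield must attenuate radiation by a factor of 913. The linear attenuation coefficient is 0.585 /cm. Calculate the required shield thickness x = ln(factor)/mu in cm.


x = ln(factor) / mu
x = ln(913) / 0.585
x = 11.653 cm

11.653


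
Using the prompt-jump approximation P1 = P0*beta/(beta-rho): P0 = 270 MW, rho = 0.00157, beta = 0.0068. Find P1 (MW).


P1/P0 = beta / (beta - rho)
P1/P0 = 0.0068 / (0.0068 - 0.00157) = 1.300191
P1 = 270 * 1.300191 = 351.05 MW

351.05


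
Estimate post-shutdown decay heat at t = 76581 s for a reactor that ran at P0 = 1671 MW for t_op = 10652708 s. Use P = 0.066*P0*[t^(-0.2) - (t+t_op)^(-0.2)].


P/P0 = 0.066 * [t^(-0.2) - (t + t_op)^(-0.2)]
P/P0 = 0.066 * [76581^(-0.2) - (76581 + 10652708)^(-0.2)]
P/P0 = 0.066 * [0.1054814 - 0.03925417] = 0.004370997
P = 1671 * 0.004370997 = 7.3039 MW

7.3039


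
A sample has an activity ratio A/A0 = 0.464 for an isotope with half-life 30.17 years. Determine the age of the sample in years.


lambda = ln(2) / t_half = ln(2) / 30.17 = 0.02297472 /yr
t = -ln(A/A0) / lambda
t = -ln(0.464) / 0.02297472
t = 33.422 yr

33.422


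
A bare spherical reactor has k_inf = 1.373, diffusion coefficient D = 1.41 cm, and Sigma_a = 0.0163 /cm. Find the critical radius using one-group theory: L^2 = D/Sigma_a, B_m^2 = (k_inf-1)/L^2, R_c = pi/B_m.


L^2 = D / Sigma_a = 1.41 / 0.0163 = 86.50307 cm^2
B_m^2 = (k_inf - 1) / L^2 = (1.373 - 1) / 86.50307 = 0.004311986 /cm^2
For a bare sphere: B_g = pi/R, so R_c = pi / sqrt(B_m^2)
R_c = pi / sqrt(0.004311986) = 47.842 cm

47.842


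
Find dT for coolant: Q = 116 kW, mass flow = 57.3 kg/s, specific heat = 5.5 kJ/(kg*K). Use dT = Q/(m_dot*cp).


dT = Q / (m_dot * cp)
dT = 116 / (57.3 * 5.5)
dT = 0.36808 C

0.36808


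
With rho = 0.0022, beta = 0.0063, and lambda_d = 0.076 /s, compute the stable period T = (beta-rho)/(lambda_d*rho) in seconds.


T = (beta - rho) / (lambda_d * rho)
T = (0.0063 - 0.0022) / (0.076 * 0.0022)
T = 24.522 s

24.522


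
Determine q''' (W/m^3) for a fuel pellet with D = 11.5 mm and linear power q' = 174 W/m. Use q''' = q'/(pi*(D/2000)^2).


r = D / 2 / 1000 = 11.5 / 2 / 1000 = 0.00575 m
q''' = q' / (pi * r^2)
q''' = 174 / (pi * 0.00575^2)
q''' = 1.6752e+06 W/m^3

1.6752e+06


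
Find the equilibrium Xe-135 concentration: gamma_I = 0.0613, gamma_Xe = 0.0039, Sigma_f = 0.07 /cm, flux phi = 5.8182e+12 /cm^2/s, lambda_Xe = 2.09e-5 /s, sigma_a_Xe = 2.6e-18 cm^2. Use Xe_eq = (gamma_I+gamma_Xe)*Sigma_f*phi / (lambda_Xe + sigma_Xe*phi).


Xe_eq = (gamma_I + gamma_Xe) * Sigma_f * phi / (lambda_Xe + sigma_Xe * phi)
Numerator = (0.0613 + 0.0039) * 0.07 * 5.8182e+12 = 2.655426e+10
Denominator = 2.09e-5 + 2.6e-18 * 5.8182e+12 = 3.602732e-05
Xe_eq = 2.655426e+10 / 3.602732e-05 = 7.3706e+14 /cm^3

7.3706e+14


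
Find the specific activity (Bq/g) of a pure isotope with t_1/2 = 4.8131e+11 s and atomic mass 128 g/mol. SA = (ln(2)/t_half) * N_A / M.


lambda = ln(2) / t_half = ln(2) / 4.8131e+11 = 1.440126e-12 /s
SA = lambda * N_A / M
SA = 1.440126e-12 * 6.022e23 / 128
SA = 6.7753e+09 Bq/g

6.7753e+09


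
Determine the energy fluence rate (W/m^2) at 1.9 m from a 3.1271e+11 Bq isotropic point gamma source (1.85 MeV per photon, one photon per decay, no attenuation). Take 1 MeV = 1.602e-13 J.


psi = A * E * 1.602e-13 / (4*pi*r^2)
psi = 3.1271e+11 * 1.85 * 1.602e-13 / (4*pi*1.9^2)
psi = 0.0020430 W/m^2

0.0020430


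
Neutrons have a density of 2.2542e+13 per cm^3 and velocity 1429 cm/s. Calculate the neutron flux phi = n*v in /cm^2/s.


phi = n * v
phi = 2.2542e+13 * 1429
phi = 3.2213e+16 /cm^2/s

3.2213e+16


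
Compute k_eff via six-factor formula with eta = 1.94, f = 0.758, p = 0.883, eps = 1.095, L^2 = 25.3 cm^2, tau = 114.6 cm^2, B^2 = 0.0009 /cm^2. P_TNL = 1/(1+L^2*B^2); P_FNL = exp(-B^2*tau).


k_inf = eta*f*p*eps = 1.94*0.758*0.883*1.095 = 1.421824
P_TNL = 1/(1 + L^2*B^2) = 1/(1 + 25.3*0.0009) = 0.9777369
P_FNL = exp(-B^2*tau) = exp(-0.0009*114.6) = 0.9020007
k_eff = k_inf * P_TNL * P_FNL = 1.421824 * 0.9777369 * 0.9020007
k_eff = 1.2539

1.2539


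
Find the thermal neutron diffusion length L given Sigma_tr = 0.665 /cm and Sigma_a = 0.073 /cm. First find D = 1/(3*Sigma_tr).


D = 1 / (3 * Sigma_tr) = 1 / (3 * 0.665) = 0.5012531 cm
L = sqrt(D / Sigma_a)
L = sqrt(0.5012531 / 0.073)
L = 2.6204 cm

2.6204


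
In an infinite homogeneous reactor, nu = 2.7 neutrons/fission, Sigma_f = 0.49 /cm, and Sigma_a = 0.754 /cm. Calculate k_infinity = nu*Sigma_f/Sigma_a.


k_inf = nu * Sigma_f / Sigma_a
k_inf = 2.7 * 0.49 / 0.754
k_inf = 1.7546

1.7546


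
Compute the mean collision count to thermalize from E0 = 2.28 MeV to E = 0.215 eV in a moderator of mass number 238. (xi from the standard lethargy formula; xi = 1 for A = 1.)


xi = 1 + (A-1)^2/(2A)*ln((A-1)/(A+1)) = 0.008379872 (for A = 238)
n = ln(E0/E) / xi
n = ln(2.28e6 / 0.215) / 0.008379872
n = ln(1.060465e+07) / 0.008379872 = 1930.4

1930.4


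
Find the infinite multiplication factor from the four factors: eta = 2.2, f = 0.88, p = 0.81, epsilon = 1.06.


k_inf = eta * f * p * epsilon
k_inf = 2.2 * 0.88 * 0.81 * 1.06
k_inf = 1.6622

1.6622


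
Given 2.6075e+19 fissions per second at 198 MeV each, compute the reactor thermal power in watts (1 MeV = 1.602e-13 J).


P = fission_rate * E_MeV * 1.602e-13
P = 2.6075e+19 * 198 * 1.602e-13
P = 8.2709e+08 W

8.2709e+08


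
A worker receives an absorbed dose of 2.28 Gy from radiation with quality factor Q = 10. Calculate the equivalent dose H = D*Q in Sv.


H = D * Q
H = 2.28 * 10
H = 22.800 Sv

22.800


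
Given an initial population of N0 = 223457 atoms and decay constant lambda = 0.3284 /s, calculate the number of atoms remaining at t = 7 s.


N = N0 * exp(-lambda * t)
N = 223457 * exp(-0.3284 * 7)
N = 22430

22430


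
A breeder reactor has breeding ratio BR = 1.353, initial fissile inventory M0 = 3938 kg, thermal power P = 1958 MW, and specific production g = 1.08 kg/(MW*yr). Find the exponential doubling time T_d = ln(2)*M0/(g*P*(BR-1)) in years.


Breeding gain G = BR - 1 = 1.353 - 1 = 0.353
Fissile production rate = g * P * G = 1.08 * 1958 * 0.353 = 746.46792 kg/yr
T_d = ln(2) * M0 / (g * P * G)
T_d = ln(2) * 3938 / 746.46792 = 3.6567 yr

3.6567


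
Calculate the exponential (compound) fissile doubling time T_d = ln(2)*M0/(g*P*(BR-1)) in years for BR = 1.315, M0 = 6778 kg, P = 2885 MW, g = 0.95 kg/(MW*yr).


Breeding gain G = BR - 1 = 1.315 - 1 = 0.315
Fissile production rate = g * P * G = 0.95 * 2885 * 0.315 = 863.33625 kg/yr
T_d = ln(2) * M0 / (g * P * G)
T_d = ln(2) * 6778 / 863.33625 = 5.4419 yr

5.4419


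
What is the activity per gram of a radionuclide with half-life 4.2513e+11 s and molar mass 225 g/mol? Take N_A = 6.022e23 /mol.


lambda = ln(2) / t_half = ln(2) / 4.2513e+11 = 1.630436e-12 /s
SA = lambda * N_A / M
SA = 1.630436e-12 * 6.022e23 / 225
SA = 4.3638e+09 Bq/g

4.3638e+09


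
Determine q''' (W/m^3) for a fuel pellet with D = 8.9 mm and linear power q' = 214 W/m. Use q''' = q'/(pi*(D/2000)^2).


r = D / 2 / 1000 = 8.9 / 2 / 1000 = 0.00445 m
q''' = q' / (pi * r^2)
q''' = 214 / (pi * 0.00445^2)
q''' = 3.4399e+06 W/m^3

3.4399e+06


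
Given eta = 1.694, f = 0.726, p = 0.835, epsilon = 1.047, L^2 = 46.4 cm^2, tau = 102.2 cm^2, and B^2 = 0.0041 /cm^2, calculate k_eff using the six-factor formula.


k_inf = eta*f*p*eps = 1.694*0.726*0.835*1.047 = 1.075185
P_TNL = 1/(1 + L^2*B^2) = 1/(1 + 46.4*0.0041) = 0.8401667
P_FNL = exp(-B^2*tau) = exp(-0.0041*102.2) = 0.6576910
k_eff = k_inf * P_TNL * P_FNL = 1.075185 * 0.8401667 * 0.6576910
k_eff = 0.59412

0.59412


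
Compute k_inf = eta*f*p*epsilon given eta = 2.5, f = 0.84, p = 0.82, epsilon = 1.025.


k_inf = eta * f * p * epsilon
k_inf = 2.5 * 0.84 * 0.82 * 1.025
k_inf = 1.7650

1.7650


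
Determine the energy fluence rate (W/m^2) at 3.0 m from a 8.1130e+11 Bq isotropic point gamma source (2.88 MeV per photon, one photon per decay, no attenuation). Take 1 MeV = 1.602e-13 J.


psi = A * E * 1.602e-13 / (4*pi*r^2)
psi = 8.1130e+11 * 2.88 * 1.602e-13 / (4*pi*3.0^2)
psi = 0.0033097 W/m^2

0.0033097


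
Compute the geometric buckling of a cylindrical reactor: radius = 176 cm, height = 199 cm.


B^2 = (2.405/R)^2 + (pi/H)^2
B^2 = (2.405/176)^2 + (pi/199)^2
B^2 = 4.3595e-04 /cm^2

4.3595e-04


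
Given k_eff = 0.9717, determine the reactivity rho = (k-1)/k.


rho = (k_eff - 1) / k_eff
rho = (0.9717 - 1) / 0.9717
rho = -0.029124

-0.029124


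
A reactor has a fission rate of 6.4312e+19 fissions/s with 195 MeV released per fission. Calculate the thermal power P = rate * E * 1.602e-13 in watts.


P = fission_rate * E_MeV * 1.602e-13
P = 6.4312e+19 * 195 * 1.602e-13
P = 2.0090e+09 W

2.0090e+09


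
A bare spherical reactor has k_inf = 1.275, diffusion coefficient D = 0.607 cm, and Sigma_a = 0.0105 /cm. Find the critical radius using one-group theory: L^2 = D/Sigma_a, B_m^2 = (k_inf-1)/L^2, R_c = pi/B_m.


L^2 = D / Sigma_a = 0.607 / 0.0105 = 57.80952 cm^2
B_m^2 = (k_inf - 1) / L^2 = (1.275 - 1) / 57.80952 = 0.004757002 /cm^2
For a bare sphere: B_g = pi/R, so R_c = pi / sqrt(B_m^2)
R_c = pi / sqrt(0.004757002) = 45.549 cm

45.549


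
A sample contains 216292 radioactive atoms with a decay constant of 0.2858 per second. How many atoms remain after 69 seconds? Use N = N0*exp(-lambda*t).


N = N0 * exp(-lambda * t)
N = 216292 * exp(-0.2858 * 69)
N = 5.8975e-04

5.8975e-04


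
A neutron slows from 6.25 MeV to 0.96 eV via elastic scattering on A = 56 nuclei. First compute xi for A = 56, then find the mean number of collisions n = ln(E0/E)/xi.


xi = 1 + (A-1)^2/(2A)*ln((A-1)/(A+1)) = 0.03529286 (for A = 56)
n = ln(E0/E) / xi
n = ln(6.25e6 / 0.96) / 0.03529286
n = ln(6.510417e+06) / 0.03529286 = 444.54

444.54


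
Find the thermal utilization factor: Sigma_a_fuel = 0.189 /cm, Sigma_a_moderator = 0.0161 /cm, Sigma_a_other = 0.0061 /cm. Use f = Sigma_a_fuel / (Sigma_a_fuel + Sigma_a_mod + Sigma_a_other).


f = Sigma_a_fuel / (Sigma_a_fuel + Sigma_a_mod + Sigma_a_other)
f = 0.189 / (0.189 + 0.0161 + 0.0061)
f = 0.89489

0.89489


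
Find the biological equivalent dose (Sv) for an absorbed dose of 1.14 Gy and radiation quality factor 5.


H = D * Q
H = 1.14 * 5
H = 5.7000 Sv

5.7000


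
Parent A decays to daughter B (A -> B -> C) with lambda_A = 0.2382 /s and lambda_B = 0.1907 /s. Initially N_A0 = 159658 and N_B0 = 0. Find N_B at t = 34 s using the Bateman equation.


N_B(t) = lambda_A * N_A0 / (lambda_B - lambda_A) * [exp(-lambda_A*t) - exp(-lambda_B*t)]
exp(-0.2382*34) = 3.039036e-04; exp(-0.1907*34) = 0.001527993
N_B = 0.2382 * 159658 / (0.1907 - 0.2382) * (3.039036e-04 - 0.001527993)
N_B = 980.06

980.06


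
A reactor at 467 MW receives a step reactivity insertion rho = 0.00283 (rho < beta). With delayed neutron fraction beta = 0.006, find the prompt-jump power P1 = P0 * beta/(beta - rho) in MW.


P1/P0 = beta / (beta - rho)
P1/P0 = 0.006 / (0.006 - 0.00283) = 1.892744
P1 = 467 * 1.892744 = 883.91 MW

883.91


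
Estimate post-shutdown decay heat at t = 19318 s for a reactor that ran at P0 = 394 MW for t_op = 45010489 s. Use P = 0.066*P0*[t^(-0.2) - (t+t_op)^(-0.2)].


P/P0 = 0.066 * [t^(-0.2) - (t + t_op)^(-0.2)]
P/P0 = 0.066 * [19318^(-0.2) - (19318 + 45010489)^(-0.2)]
P/P0 = 0.066 * [0.1389337 - 0.02946456] = 0.007224963
P = 394 * 0.007224963 = 2.8466 MW

2.8466


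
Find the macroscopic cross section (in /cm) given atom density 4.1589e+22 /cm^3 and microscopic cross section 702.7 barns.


Sigma = N * sigma_barns * 1e-24
Sigma = 4.1589e+22 * 702.7 * 1e-24
Sigma = 29.225 /cm

29.225


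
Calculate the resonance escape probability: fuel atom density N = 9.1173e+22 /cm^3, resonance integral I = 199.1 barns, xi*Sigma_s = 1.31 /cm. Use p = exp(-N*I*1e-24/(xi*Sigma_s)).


p = exp(-N * I * 1e-24 / (xi*Sigma_s))
p = exp(-9.1173e+22 * 199.1 * 1e-24 / 1.31)
p = 9.5945e-07

9.5945e-07


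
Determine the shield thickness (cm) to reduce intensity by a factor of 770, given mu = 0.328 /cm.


x = ln(factor) / mu
x = ln(770) / 0.328
x = 20.263 cm

20.263


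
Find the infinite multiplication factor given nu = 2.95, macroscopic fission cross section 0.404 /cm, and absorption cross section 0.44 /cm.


k_inf = nu * Sigma_f / Sigma_a
k_inf = 2.95 * 0.404 / 0.44
k_inf = 2.7086

2.7086


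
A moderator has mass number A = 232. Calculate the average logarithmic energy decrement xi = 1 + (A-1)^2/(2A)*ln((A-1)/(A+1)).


xi = 1 + (A-1)^2/(2A) * ln((A-1)/(A+1))
xi = 1 + (232-1)^2/(2*232) * ln((232-1)/(232 +1))
xi = 0.0085960

0.0085960


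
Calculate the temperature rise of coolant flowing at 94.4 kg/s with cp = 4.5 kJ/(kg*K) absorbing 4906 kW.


dT = Q / (m_dot * cp)
dT = 4906 / (94.4 * 4.5)
dT = 11.549 C

11.549


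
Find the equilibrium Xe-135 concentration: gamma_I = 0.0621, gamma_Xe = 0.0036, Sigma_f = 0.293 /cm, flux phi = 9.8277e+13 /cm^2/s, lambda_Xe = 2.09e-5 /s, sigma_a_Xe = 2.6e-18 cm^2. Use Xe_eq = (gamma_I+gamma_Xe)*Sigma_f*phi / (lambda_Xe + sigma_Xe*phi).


Xe_eq = (gamma_I + gamma_Xe) * Sigma_f * phi / (lambda_Xe + sigma_Xe * phi)
Numerator = (0.0621 + 0.0036) * 0.293 * 9.8277e+13 = 1.891842e+12
Denominator = 2.09e-5 + 2.6e-18 * 9.8277e+13 = 2.764202e-04
Xe_eq = 1.891842e+12 / 2.764202e-04 = 6.8441e+15 /cm^3

6.8441e+15


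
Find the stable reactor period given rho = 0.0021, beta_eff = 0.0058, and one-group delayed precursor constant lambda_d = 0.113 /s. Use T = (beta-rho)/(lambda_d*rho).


T = (beta - rho) / (lambda_d * rho)
T = (0.0058 - 0.0021) / (0.113 * 0.0021)
T = 15.592 s

15.592


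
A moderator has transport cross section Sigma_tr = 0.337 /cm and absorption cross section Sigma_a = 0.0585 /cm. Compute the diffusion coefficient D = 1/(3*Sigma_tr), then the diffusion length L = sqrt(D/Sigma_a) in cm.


D = 1 / (3 * Sigma_tr) = 1 / (3 * 0.337) = 0.9891197 cm
L = sqrt(D / Sigma_a)
L = sqrt(0.9891197 / 0.0585)
L = 4.1119 cm

4.1119


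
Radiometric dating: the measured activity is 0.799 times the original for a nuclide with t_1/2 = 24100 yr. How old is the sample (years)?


lambda = ln(2) / t_half = ln(2) / 24100 = 2.876129e-05 /yr
t = -ln(A/A0) / lambda
t = -ln(0.799) / 2.876129e-05
t = 7802.0 yr

7802.0


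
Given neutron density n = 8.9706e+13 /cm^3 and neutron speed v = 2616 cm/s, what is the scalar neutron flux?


phi = n * v
phi = 8.9706e+13 * 2616
phi = 2.3467e+17 /cm^2/s

2.3467e+17


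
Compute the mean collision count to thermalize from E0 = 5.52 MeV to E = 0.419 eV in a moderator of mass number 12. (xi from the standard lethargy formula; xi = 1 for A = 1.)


xi = 1 + (A-1)^2/(2A)*ln((A-1)/(A+1)) = 0.1577690 (for A = 12)
n = ln(E0/E) / xi
n = ln(5.52e6 / 0.419) / 0.1577690
n = ln(1.317422e+07) / 0.1577690 = 103.91

103.91


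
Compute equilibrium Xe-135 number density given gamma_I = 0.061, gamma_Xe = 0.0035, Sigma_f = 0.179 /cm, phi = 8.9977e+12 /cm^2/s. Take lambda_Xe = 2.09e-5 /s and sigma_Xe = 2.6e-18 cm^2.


Xe_eq = (gamma_I + gamma_Xe) * Sigma_f * phi / (lambda_Xe + sigma_Xe * phi)
Numerator = (0.061 + 0.0035) * 0.179 * 8.9977e+12 = 1.038829e+11
Denominator = 2.09e-5 + 2.6e-18 * 8.9977e+12 = 4.429402e-05
Xe_eq = 1.038829e+11 / 4.429402e-05 = 2.3453e+15 /cm^3

2.3453e+15


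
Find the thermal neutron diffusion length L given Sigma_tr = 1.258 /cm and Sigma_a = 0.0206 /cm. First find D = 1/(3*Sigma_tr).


D = 1 / (3 * Sigma_tr) = 1 / (3 * 1.258) = 0.2649709 cm
L = sqrt(D / Sigma_a)
L = sqrt(0.2649709 / 0.0206)
L = 3.5865 cm

3.5865


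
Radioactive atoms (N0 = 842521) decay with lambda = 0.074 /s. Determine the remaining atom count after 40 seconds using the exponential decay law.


N = N0 * exp(-lambda * t)
N = 842521 * exp(-0.074 * 40)
N = 43659

43659


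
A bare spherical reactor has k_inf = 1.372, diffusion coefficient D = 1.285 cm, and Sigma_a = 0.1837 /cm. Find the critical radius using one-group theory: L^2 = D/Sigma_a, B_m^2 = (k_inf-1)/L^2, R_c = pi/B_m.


L^2 = D / Sigma_a = 1.285 / 0.1837 = 6.995101 cm^2
B_m^2 = (k_inf - 1) / L^2 = (1.372 - 1) / 6.995101 = 0.05318008 /cm^2
For a bare sphere: B_g = pi/R, so R_c = pi / sqrt(B_m^2)
R_c = pi / sqrt(0.05318008) = 13.623 cm

13.623


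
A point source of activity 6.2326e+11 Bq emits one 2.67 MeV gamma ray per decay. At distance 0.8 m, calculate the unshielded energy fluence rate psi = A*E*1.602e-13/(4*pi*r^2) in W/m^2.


psi = A * E * 1.602e-13 / (4*pi*r^2)
psi = 6.2326e+11 * 2.67 * 1.602e-13 / (4*pi*0.8^2)
psi = 0.033148 W/m^2

0.033148


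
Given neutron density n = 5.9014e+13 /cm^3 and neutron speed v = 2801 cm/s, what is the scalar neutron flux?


phi = n * v
phi = 5.9014e+13 * 2801
phi = 1.6530e+17 /cm^2/s

1.6530e+17


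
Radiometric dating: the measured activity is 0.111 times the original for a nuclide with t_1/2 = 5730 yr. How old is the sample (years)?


lambda = ln(2) / t_half = ln(2) / 5730 = 1.209681e-04 /yr
t = -ln(A/A0) / lambda
t = -ln(0.111) / 1.209681e-04
t = 18172 yr

18172


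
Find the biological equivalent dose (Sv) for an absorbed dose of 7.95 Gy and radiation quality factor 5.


H = D * Q
H = 7.95 * 5
H = 39.750 Sv

39.750


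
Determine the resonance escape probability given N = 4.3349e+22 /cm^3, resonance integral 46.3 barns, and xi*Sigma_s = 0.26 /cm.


p = exp(-N * I * 1e-24 / (xi*Sigma_s))
p = exp(-4.3349e+22 * 46.3 * 1e-24 / 0.26)
p = 4.4410e-04

4.4410e-04


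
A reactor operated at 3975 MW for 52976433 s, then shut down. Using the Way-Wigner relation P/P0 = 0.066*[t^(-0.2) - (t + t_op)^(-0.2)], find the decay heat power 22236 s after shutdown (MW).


P/P0 = 0.066 * [t^(-0.2) - (t + t_op)^(-0.2)]
P/P0 = 0.066 * [22236^(-0.2) - (22236 + 52976433)^(-0.2)]
P/P0 = 0.066 * [0.1350793 - 0.02851983] = 0.007032925
P = 3975 * 0.007032925 = 27.956 MW

27.956


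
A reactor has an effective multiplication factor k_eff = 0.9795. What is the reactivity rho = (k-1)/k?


rho = (k_eff - 1) / k_eff
rho = (0.9795 - 1) / 0.9795
rho = -0.020929

-0.020929


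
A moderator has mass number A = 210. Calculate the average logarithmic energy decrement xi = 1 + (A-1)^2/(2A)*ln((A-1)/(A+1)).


xi = 1 + (A-1)^2/(2A) * ln((A-1)/(A+1))
xi = 1 + (210-1)^2/(2*210) * ln((210-1)/(210 +1))
xi = 0.0094936

0.0094936


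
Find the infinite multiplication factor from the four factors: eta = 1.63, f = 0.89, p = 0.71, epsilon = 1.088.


k_inf = eta * f * p * epsilon
k_inf = 1.63 * 0.89 * 0.71 * 1.088
k_inf = 1.1206

1.1206


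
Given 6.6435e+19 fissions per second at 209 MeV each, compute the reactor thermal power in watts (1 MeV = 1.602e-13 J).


P = fission_rate * E_MeV * 1.602e-13
P = 6.6435e+19 * 209 * 1.602e-13
P = 2.2244e+09 W

2.2244e+09


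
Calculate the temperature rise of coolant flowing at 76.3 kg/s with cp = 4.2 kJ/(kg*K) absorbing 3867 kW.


dT = Q / (m_dot * cp)
dT = 3867 / (76.3 * 4.2)
dT = 12.067 C

12.067


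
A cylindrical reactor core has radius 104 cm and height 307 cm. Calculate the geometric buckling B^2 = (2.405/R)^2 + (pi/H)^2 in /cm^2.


B^2 = (2.405/R)^2 + (pi/H)^2
B^2 = (2.405/104)^2 + (pi/307)^2
B^2 = 6.3948e-04 /cm^2

6.3948e-04


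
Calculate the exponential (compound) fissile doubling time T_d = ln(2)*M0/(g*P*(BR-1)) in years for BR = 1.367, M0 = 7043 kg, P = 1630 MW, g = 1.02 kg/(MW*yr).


Breeding gain G = BR - 1 = 1.367 - 1 = 0.367
Fissile production rate = g * P * G = 1.02 * 1630 * 0.367 = 610.1742 kg/yr
T_d = ln(2) * M0 / (g * P * G)
T_d = ln(2) * 7043 / 610.1742 = 8.0007 yr

8.0007


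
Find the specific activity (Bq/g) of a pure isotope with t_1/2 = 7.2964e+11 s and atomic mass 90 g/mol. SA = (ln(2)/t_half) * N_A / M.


lambda = ln(2) / t_half = ln(2) / 7.2964e+11 = 9.499852e-13 /s
SA = lambda * N_A / M
SA = 9.499852e-13 * 6.022e23 / 90
SA = 6.3565e+09 Bq/g

6.3565e+09


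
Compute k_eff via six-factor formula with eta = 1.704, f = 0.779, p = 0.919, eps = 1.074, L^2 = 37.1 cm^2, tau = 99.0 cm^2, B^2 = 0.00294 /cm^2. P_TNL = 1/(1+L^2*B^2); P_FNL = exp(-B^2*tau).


k_inf = eta*f*p*eps = 1.704*0.779*0.919*1.074 = 1.310168
P_TNL = 1/(1 + L^2*B^2) = 1/(1 + 37.1*0.00294) = 0.9016531
P_FNL = exp(-B^2*tau) = exp(-0.00294*99.0) = 0.7474708
k_eff = k_inf * P_TNL * P_FNL = 1.310168 * 0.9016531 * 0.7474708
k_eff = 0.88300

0.88300


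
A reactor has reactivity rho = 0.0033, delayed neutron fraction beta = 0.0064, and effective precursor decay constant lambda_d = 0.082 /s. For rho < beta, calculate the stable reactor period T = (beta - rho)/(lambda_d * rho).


T = (beta - rho) / (lambda_d * rho)
T = (0.0064 - 0.0033) / (0.082 * 0.0033)
T = 11.456 s

11.456


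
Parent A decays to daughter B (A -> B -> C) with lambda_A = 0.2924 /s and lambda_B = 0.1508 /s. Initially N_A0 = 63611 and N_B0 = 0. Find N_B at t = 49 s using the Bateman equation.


N_B(t) = lambda_A * N_A0 / (lambda_B - lambda_A) * [exp(-lambda_A*t) - exp(-lambda_B*t)]
exp(-0.2924*49) = 5.992422e-07; exp(-0.1508*49) = 6.178901e-04
N_B = 0.2924 * 63611 / (0.1508 - 0.2924) * (5.992422e-07 - 6.178901e-04)
N_B = 81.084

81.084


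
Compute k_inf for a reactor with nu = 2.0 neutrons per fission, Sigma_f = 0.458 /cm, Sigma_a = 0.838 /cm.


k_inf = nu * Sigma_f / Sigma_a
k_inf = 2.0 * 0.458 / 0.838
k_inf = 1.0931

1.0931
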